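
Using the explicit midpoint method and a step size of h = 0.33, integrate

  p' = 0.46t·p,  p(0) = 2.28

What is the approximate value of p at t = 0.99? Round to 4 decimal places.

Midpoint: k1 = f(t_n, p_n); k2 = f(t_n + h/2, p_n + (h/2)·k1); p_{n+1} = p_n + h·k2.
t=0.000000, p=2.280000:
  k1 = f(0.000000, 2.280000) = 0.000000
  k2 = f(0.165000, 2.280000) = 0.173052
  p ← 2.280000 + 0.33·0.173052 = 2.337107
t=0.330000, p=2.337107:
  k1 = f(0.330000, 2.337107) = 0.354773
  k2 = f(0.495000, 2.395645) = 0.545488
  p ← 2.337107 + 0.33·0.545488 = 2.517118
t=0.660000, p=2.517118:
  k1 = f(0.660000, 2.517118) = 0.764197
  k2 = f(0.825000, 2.643211) = 1.003099
  p ← 2.517118 + 0.33·1.003099 = 2.848141
p(0.99) ≈ 2.8481

2.8481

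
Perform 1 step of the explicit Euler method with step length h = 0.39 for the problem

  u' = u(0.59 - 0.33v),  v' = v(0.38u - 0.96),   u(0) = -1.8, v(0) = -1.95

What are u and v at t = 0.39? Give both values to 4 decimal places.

-2.6659, -0.6997

Euler on (u,v): u_{n+1} = u_n + h·u', v_{n+1} = v_n + h·v'.
0.000000: (-1.800000, -1.950000); f=(-2.220300, 3.205800) → (-2.665917, -0.699738)
(u(0.39), v(0.39)) ≈ (-2.6659, -0.6997)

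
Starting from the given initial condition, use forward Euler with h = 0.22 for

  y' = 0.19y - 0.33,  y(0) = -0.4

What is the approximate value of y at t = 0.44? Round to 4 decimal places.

Euler: y_{n+1} = y_n + h·f(t_n, y_n).
t=0.000000, y=-0.400000: f=-0.406000 → y ← -0.400000 + 0.22·(-0.406000) = -0.489320
t=0.220000, y=-0.489320: f=-0.422971 → y ← -0.489320 + 0.22·(-0.422971) = -0.582374
y(0.44) ≈ -0.5824

-0.5824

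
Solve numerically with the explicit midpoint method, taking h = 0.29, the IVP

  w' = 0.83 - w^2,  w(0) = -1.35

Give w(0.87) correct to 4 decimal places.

-6.6575

Midpoint: k1 = f(t_n, w_n); k2 = f(t_n + h/2, w_n + (h/2)·k1); w_{n+1} = w_n + h·k2.
t=0.000000, w=-1.350000:
  k1 = f(0.000000, -1.350000) = -0.992500
  k2 = f(0.145000, -1.493913) = -1.401775
  w ← -1.350000 + 0.29·(-1.401775) = -1.756515
t=0.290000, w=-1.756515:
  k1 = f(0.290000, -1.756515) = -2.255344
  k2 = f(0.435000, -2.083539) = -3.511137
  w ← -1.756515 + 0.29·(-3.511137) = -2.774744
t=0.580000, w=-2.774744:
  k1 = f(0.580000, -2.774744) = -6.869206
  k2 = f(0.725000, -3.770779) = -13.388775
  w ← -2.774744 + 0.29·(-13.388775) = -6.657489
w(0.87) ≈ -6.6575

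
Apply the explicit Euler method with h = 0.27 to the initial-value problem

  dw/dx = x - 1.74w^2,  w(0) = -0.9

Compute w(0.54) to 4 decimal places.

-1.9780

Euler: w_{n+1} = w_n + h·f(x_n, w_n).
x=0.000000, w=-0.900000: f=-1.409400 → w ← -0.900000 + 0.27·(-1.409400) = -1.280538
x=0.270000, w=-1.280538: f=-2.583213 → w ← -1.280538 + 0.27·(-2.583213) = -1.978006
w(0.54) ≈ -1.9780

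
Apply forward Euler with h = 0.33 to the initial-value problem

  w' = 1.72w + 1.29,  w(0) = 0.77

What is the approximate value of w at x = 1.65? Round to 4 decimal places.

13.6386

Euler: w_{n+1} = w_n + h·f(x_n, w_n).
x=0.000000, w=0.770000: f=2.614400 → w ← 0.770000 + 0.33·2.614400 = 1.632752
x=0.330000, w=1.632752: f=4.098333 → w ← 1.632752 + 0.33·4.098333 = 2.985202
x=0.660000, w=2.985202: f=6.424548 → w ← 2.985202 + 0.33·6.424548 = 5.105303
x=0.990000, w=5.105303: f=10.071121 → w ← 5.105303 + 0.33·10.071121 = 8.428773
x=1.320000, w=8.428773: f=15.787489 → w ← 8.428773 + 0.33·15.787489 = 13.638644
w(1.65) ≈ 13.6386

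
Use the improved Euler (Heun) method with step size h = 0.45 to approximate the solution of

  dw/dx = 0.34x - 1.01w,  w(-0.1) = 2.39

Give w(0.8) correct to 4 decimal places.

1.0965

Heun: k1 = f(x_n, w_n); k2 = f(x_n + h, w_n + h·k1); w_{n+1} = w_n + (h/2)·(k1 + k2).
x=-0.100000, w=2.390000:
  k1 = f(-0.100000, 2.390000) = -2.447900
  k2 = f(0.350000, 1.288445) = -1.182329
  w ← 2.390000 + (0.45/2)·(-2.447900 + (-1.182329)) = 1.573198
x=0.350000, w=1.573198:
  k1 = f(0.350000, 1.573198) = -1.469930
  k2 = f(0.800000, 0.911730) = -0.648847
  w ← 1.573198 + (0.45/2)·(-1.469930 + (-0.648847)) = 1.096473
w(0.8) ≈ 1.0965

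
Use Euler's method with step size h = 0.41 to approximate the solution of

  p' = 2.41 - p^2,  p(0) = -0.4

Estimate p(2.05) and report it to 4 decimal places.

1.5549

Euler: p_{n+1} = p_n + h·f(t_n, p_n).
t=0.000000, p=-0.400000: f=2.250000 → p ← -0.400000 + 0.41·2.250000 = 0.522500
t=0.410000, p=0.522500: f=2.136994 → p ← 0.522500 + 0.41·2.136994 = 1.398667
t=0.820000, p=1.398667: f=0.453729 → p ← 1.398667 + 0.41·0.453729 = 1.584696
t=1.230000, p=1.584696: f=-0.101263 → p ← 1.584696 + 0.41·(-0.101263) = 1.543179
t=1.640000, p=1.543179: f=0.028600 → p ← 1.543179 + 0.41·0.028600 = 1.554905
p(2.05) ≈ 1.5549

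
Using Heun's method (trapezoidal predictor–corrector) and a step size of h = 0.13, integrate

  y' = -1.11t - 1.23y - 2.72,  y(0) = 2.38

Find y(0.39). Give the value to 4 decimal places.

0.5637

Heun: k1 = f(t_n, y_n); k2 = f(t_n + h, y_n + h·k1); y_{n+1} = y_n + (h/2)·(k1 + k2).
t=0.000000, y=2.380000:
  k1 = f(0.000000, 2.380000) = -5.647400
  k2 = f(0.130000, 1.645838) = -4.888681
  y ← 2.380000 + (0.13/2)·(-5.647400 + (-4.888681)) = 1.695155
t=0.130000, y=1.695155:
  k1 = f(0.130000, 1.695155) = -4.949340
  k2 = f(0.260000, 1.051741) = -4.302241
  y ← 1.695155 + (0.13/2)·(-4.949340 + (-4.302241)) = 1.093802
t=0.260000, y=1.093802:
  k1 = f(0.260000, 1.093802) = -4.353976
  k2 = f(0.390000, 0.527785) = -3.802076
  y ← 1.093802 + (0.13/2)·(-4.353976 + (-3.802076)) = 0.563659
y(0.39) ≈ 0.5637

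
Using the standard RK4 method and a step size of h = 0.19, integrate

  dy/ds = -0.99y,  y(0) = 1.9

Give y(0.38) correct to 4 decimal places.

1.3043

RK4: k1 = f(s_n, y_n); k2 = f(s_n + h/2, y_n + (h/2)·k1); k3 = f(s_n + h/2, y_n + (h/2)·k2); k4 = f(s_n + h, y_n + h·k3); y_{n+1} = y_n + (h/6)·(k1 + 2k2 + 2k3 + k4).
s=0.000000, y=1.900000:
  k1 = f(0.000000, 1.900000) = -1.881000
  k2 = f(0.095000, 1.721305) = -1.704092
  k3 = f(0.095000, 1.738111) = -1.720730
  k4 = f(0.190000, 1.573061) = -1.557331
  y ← 1.900000 + (0.19/6)·(k1 + 2k2 + 2k3 + k4) = 1.574214
s=0.190000, y=1.574214:
  k1 = f(0.190000, 1.574214) = -1.558472
  k2 = f(0.285000, 1.426159) = -1.411898
  k3 = f(0.285000, 1.440084) = -1.425683
  k4 = f(0.380000, 1.303334) = -1.290301
  y ← 1.574214 + (0.19/6)·(k1 + 2k2 + 2k3 + k4) = 1.304290
y(0.38) ≈ 1.3043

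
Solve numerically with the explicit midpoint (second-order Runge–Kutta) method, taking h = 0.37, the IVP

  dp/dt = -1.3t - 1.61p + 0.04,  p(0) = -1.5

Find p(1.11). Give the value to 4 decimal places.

Midpoint: k1 = f(t_n, p_n); k2 = f(t_n + h/2, p_n + (h/2)·k1); p_{n+1} = p_n + h·k2.
t=0.000000, p=-1.500000:
  k1 = f(0.000000, -1.500000) = 2.455000
  k2 = f(0.185000, -1.045825) = 1.483278
  p ← -1.500000 + 0.37·1.483278 = -0.951187
t=0.370000, p=-0.951187:
  k1 = f(0.370000, -0.951187) = 1.090411
  k2 = f(0.555000, -0.749461) = 0.525132
  p ← -0.951187 + 0.37·0.525132 = -0.756888
t=0.740000, p=-0.756888:
  k1 = f(0.740000, -0.756888) = 0.296590
  k2 = f(0.925000, -0.702019) = -0.032249
  p ← -0.756888 + 0.37·(-0.032249) = -0.768820
p(1.11) ≈ -0.7688

-0.7688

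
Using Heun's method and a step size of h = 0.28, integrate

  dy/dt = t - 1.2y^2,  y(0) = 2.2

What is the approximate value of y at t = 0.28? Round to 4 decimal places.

1.3708

Heun: k1 = f(t_n, y_n); k2 = f(t_n + h, y_n + h·k1); y_{n+1} = y_n + (h/2)·(k1 + k2).
t=0.000000, y=2.200000:
  k1 = f(0.000000, 2.200000) = -5.808000
  k2 = f(0.280000, 0.573760) = -0.115041
  y ← 2.200000 + (0.28/2)·(-5.808000 + (-0.115041)) = 1.370774
y(0.28) ≈ 1.3708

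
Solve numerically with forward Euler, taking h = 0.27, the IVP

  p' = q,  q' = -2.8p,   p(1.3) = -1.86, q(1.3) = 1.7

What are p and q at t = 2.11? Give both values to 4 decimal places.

0.5623, 4.5904

Euler on (p,q): p_{n+1} = p_n + h·p', q_{n+1} = q_n + h·q'.
1.300000: (-1.860000, 1.700000); f=(1.700000, 5.208000) → (-1.401000, 3.106160)
1.570000: (-1.401000, 3.106160); f=(3.106160, 3.922800) → (-0.562337, 4.165316)
1.840000: (-0.562337, 4.165316); f=(4.165316, 1.574543) → (0.562299, 4.590443)
(p(2.11), q(2.11)) ≈ (0.5623, 4.5904)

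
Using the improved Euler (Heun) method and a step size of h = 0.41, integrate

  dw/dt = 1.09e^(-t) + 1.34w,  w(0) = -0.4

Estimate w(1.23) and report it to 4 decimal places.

Heun: k1 = f(t_n, w_n); k2 = f(t_n + h, w_n + h·k1); w_{n+1} = w_n + (h/2)·(k1 + k2).
t=0.000000, w=-0.400000:
  k1 = f(0.000000, -0.400000) = 0.554000
  k2 = f(0.410000, -0.172860) = 0.491746
  w ← -0.400000 + (0.41/2)·(0.554000 + 0.491746) = -0.185622
t=0.410000, w=-0.185622:
  k1 = f(0.410000, -0.185622) = 0.474645
  k2 = f(0.820000, 0.008983) = 0.492107
  w ← -0.185622 + (0.41/2)·(0.474645 + 0.492107) = 0.012562
t=0.820000, w=0.012562:
  k1 = f(0.820000, 0.012562) = 0.496904
  k2 = f(1.230000, 0.216293) = 0.608431
  w ← 0.012562 + (0.41/2)·(0.496904 + 0.608431) = 0.239156
w(1.23) ≈ 0.2392

0.2392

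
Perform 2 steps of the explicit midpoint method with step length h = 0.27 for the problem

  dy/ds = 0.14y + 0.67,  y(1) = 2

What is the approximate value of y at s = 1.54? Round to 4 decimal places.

Midpoint: k1 = f(s_n, y_n); k2 = f(s_n + h/2, y_n + (h/2)·k1); y_{n+1} = y_n + h·k2.
s=1.000000, y=2.000000:
  k1 = f(1.000000, 2.000000) = 0.950000
  k2 = f(1.135000, 2.128250) = 0.967955
  y ← 2.000000 + 0.27·0.967955 = 2.261348
s=1.270000, y=2.261348:
  k1 = f(1.270000, 2.261348) = 0.986589
  k2 = f(1.405000, 2.394537) = 1.005235
  y ← 2.261348 + 0.27·1.005235 = 2.532761
y(1.54) ≈ 2.5328

2.5328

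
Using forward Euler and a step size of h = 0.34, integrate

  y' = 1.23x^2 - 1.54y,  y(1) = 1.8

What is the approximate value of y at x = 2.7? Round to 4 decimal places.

3.5569

Euler: y_{n+1} = y_n + h·f(x_n, y_n).
x=1.000000, y=1.800000: f=-1.542000 → y ← 1.800000 + 0.34·(-1.542000) = 1.275720
x=1.340000, y=1.275720: f=0.243979 → y ← 1.275720 + 0.34·0.243979 = 1.358673
x=1.680000, y=1.358673: f=1.379196 → y ← 1.358673 + 0.34·1.379196 = 1.827599
x=2.020000, y=1.827599: f=2.204389 → y ← 1.827599 + 0.34·2.204389 = 2.577092
x=2.360000, y=2.577092: f=2.881887 → y ← 2.577092 + 0.34·2.881887 = 3.556933
y(2.7) ≈ 3.5569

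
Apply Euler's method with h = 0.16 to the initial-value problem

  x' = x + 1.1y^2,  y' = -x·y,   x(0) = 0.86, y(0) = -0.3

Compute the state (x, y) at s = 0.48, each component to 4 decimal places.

Euler on (x,y): x_{n+1} = x_n + h·x', y_{n+1} = y_n + h·y'.
0.000000: (0.860000, -0.300000); f=(0.959000, 0.258000) → (1.013440, -0.258720)
0.160000: (1.013440, -0.258720); f=(1.087070, 0.262197) → (1.187371, -0.216768)
0.320000: (1.187371, -0.216768); f=(1.239059, 0.257385) → (1.385621, -0.175587)
(x(0.48), y(0.48)) ≈ (1.3856, -0.1756)

1.3856, -0.1756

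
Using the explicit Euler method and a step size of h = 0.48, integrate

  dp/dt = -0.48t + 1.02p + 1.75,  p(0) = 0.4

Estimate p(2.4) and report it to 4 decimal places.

Euler: p_{n+1} = p_n + h·f(t_n, p_n).
t=0.000000, p=0.400000: f=2.158000 → p ← 0.400000 + 0.48·2.158000 = 1.435840
t=0.480000, p=1.435840: f=2.984157 → p ← 1.435840 + 0.48·2.984157 = 2.868235
t=0.960000, p=2.868235: f=4.214800 → p ← 2.868235 + 0.48·4.214800 = 4.891339
t=1.440000, p=4.891339: f=6.047966 → p ← 4.891339 + 0.48·6.047966 = 7.794363
t=1.920000, p=7.794363: f=8.778650 → p ← 7.794363 + 0.48·8.778650 = 12.008115
p(2.4) ≈ 12.0081

12.0081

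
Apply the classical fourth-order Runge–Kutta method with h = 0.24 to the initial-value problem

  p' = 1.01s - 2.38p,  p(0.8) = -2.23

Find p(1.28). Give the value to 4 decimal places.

-0.3993

RK4: k1 = f(s_n, p_n); k2 = f(s_n + h/2, p_n + (h/2)·k1); k3 = f(s_n + h/2, p_n + (h/2)·k2); k4 = f(s_n + h, p_n + h·k3); p_{n+1} = p_n + (h/6)·(k1 + 2k2 + 2k3 + k4).
s=0.800000, p=-2.230000:
  k1 = f(0.800000, -2.230000) = 6.115400
  k2 = f(0.920000, -1.496152) = 4.490042
  k3 = f(0.920000, -1.691195) = 4.954244
  k4 = f(1.040000, -1.040981) = 3.527936
  p ← -2.230000 + (0.24/6)·(k1 + 2k2 + 2k3 + k4) = -1.088724
s=1.040000, p=-1.088724:
  k1 = f(1.040000, -1.088724) = 3.641562
  k2 = f(1.160000, -0.651736) = 2.722732
  k3 = f(1.160000, -0.761996) = 2.985150
  k4 = f(1.280000, -0.372288) = 2.178845
  p ← -1.088724 + (0.24/6)·(k1 + 2k2 + 2k3 + k4) = -0.399277
p(1.28) ≈ -0.3993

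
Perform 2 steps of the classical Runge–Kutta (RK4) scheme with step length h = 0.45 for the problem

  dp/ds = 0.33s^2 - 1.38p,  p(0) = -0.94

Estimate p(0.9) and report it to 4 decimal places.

RK4: k1 = f(s_n, p_n); k2 = f(s_n + h/2, p_n + (h/2)·k1); k3 = f(s_n + h/2, p_n + (h/2)·k2); k4 = f(s_n + h, p_n + h·k3); p_{n+1} = p_n + (h/6)·(k1 + 2k2 + 2k3 + k4).
s=0.000000, p=-0.940000:
  k1 = f(0.000000, -0.940000) = 1.297200
  k2 = f(0.225000, -0.648130) = 0.911126
  k3 = f(0.225000, -0.734997) = 1.031002
  k4 = f(0.450000, -0.476049) = 0.723773
  p ← -0.940000 + (0.45/6)·(k1 + 2k2 + 2k3 + k4) = -0.497108
s=0.450000, p=-0.497108:
  k1 = f(0.450000, -0.497108) = 0.752834
  k2 = f(0.675000, -0.327720) = 0.602610
  k3 = f(0.675000, -0.361521) = 0.649255
  k4 = f(0.900000, -0.204943) = 0.550122
  p ← -0.497108 + (0.45/6)·(k1 + 2k2 + 2k3 + k4) = -0.211607
p(0.9) ≈ -0.2116

-0.2116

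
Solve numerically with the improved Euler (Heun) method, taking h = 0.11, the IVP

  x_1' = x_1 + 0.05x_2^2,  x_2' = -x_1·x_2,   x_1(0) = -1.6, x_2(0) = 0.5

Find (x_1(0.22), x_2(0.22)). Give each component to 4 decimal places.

Heun on (x_1,x_2): k1 = f(t_n, state_n); k2 = f(t_n + h, state_n + h·k1); state_{n+1} = state_n + (h/2)·(k1 + k2).
0.000000: (-1.600000, 0.500000)
  k1 = (-1.587500, 0.800000)
  predictor → (-1.774625, 0.588000)
  k2 = (-1.757338, 1.043480)
  → (-1.783966, 0.601391)
0.110000: (-1.783966, 0.601391)
  k1 = (-1.765882, 1.072862)
  predictor → (-1.978213, 0.719406)
  k2 = (-1.952336, 1.423139)
  → (-1.988468, 0.738671)
(x_1(0.22), x_2(0.22)) ≈ (-1.9885, 0.7387)

-1.9885, 0.7387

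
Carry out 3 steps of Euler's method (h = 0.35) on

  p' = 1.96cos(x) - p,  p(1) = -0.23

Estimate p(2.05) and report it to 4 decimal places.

Euler: p_{n+1} = p_n + h·f(x_n, p_n).
x=1.000000, p=-0.230000: f=1.288993 → p ← -0.230000 + 0.35·1.288993 = 0.221147
x=1.350000, p=0.221147: f=0.208106 → p ← 0.221147 + 0.35·0.208106 = 0.293984
x=1.700000, p=0.293984: f=-0.546520 → p ← 0.293984 + 0.35·(-0.546520) = 0.102703
p(2.05) ≈ 0.1027

0.1027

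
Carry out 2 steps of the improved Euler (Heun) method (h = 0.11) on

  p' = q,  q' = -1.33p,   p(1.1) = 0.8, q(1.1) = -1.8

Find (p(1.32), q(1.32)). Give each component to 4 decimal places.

0.3815, -1.9744

Heun on (p,q): k1 = f(t_n, state_n); k2 = f(t_n + h, state_n + h·k1); state_{n+1} = state_n + (h/2)·(k1 + k2).
1.100000: (0.800000, -1.800000)
  k1 = (-1.800000, -1.064000)
  predictor → (0.602000, -1.917040)
  k2 = (-1.917040, -0.800660)
  → (0.595563, -1.902556)
1.210000: (0.595563, -1.902556)
  k1 = (-1.902556, -0.792099)
  predictor → (0.386282, -1.989687)
  k2 = (-1.989687, -0.513755)
  → (0.381489, -1.974378)
(p(1.32), q(1.32)) ≈ (0.3815, -1.9744)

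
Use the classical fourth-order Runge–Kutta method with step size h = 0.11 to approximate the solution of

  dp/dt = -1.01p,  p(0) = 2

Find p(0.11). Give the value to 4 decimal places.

1.7897

RK4: k1 = f(t_n, p_n); k2 = f(t_n + h/2, p_n + (h/2)·k1); k3 = f(t_n + h/2, p_n + (h/2)·k2); k4 = f(t_n + h, p_n + h·k3); p_{n+1} = p_n + (h/6)·(k1 + 2k2 + 2k3 + k4).
t=0.000000, p=2.000000:
  k1 = f(0.000000, 2.000000) = -2.020000
  k2 = f(0.055000, 1.888900) = -1.907789
  k3 = f(0.055000, 1.895072) = -1.914022
  k4 = f(0.110000, 1.789458) = -1.807352
  p ← 2.000000 + (0.11/6)·(k1 + 2k2 + 2k3 + k4) = 1.789699
p(0.11) ≈ 1.7897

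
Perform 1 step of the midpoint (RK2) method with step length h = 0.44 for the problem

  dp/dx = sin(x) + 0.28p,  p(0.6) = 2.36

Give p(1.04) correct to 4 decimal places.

Midpoint: k1 = f(x_n, p_n); k2 = f(x_n + h/2, p_n + (h/2)·k1); p_{n+1} = p_n + h·k2.
x=0.600000, p=2.360000:
  k1 = f(0.600000, 2.360000) = 1.225442
  k2 = f(0.820000, 2.629597) = 1.467433
  p ← 2.360000 + 0.44·1.467433 = 3.005671
p(1.04) ≈ 3.0057

3.0057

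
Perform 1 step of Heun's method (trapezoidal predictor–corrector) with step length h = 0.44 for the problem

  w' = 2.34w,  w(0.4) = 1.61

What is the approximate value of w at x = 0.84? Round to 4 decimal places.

4.1210

Heun: k1 = f(x_n, w_n); k2 = f(x_n + h, w_n + h·k1); w_{n+1} = w_n + (h/2)·(k1 + k2).
x=0.400000, w=1.610000:
  k1 = f(0.400000, 1.610000) = 3.767400
  k2 = f(0.840000, 3.267656) = 7.646315
  w ← 1.610000 + (0.44/2)·(3.767400 + 7.646315) = 4.121017
w(0.84) ≈ 4.1210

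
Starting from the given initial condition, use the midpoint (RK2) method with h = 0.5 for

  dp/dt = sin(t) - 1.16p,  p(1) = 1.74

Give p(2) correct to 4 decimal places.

Midpoint: k1 = f(t_n, p_n); k2 = f(t_n + h/2, p_n + (h/2)·k1); p_{n+1} = p_n + h·k2.
t=1.000000, p=1.740000:
  k1 = f(1.000000, 1.740000) = -1.176929
  k2 = f(1.250000, 1.445768) = -0.728106
  p ← 1.740000 + 0.5·(-0.728106) = 1.375947
t=1.500000, p=1.375947:
  k1 = f(1.500000, 1.375947) = -0.598604
  k2 = f(1.750000, 1.226296) = -0.438518
  p ← 1.375947 + 0.5·(-0.438518) = 1.156688
p(2) ≈ 1.1567

1.1567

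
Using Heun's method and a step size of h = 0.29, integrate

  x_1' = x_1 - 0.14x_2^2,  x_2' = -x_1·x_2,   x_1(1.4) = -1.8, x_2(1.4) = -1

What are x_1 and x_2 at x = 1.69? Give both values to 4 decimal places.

Heun on (x_1,x_2): k1 = f(x_n, state_n); k2 = f(x_n + h, state_n + h·k1); state_{n+1} = state_n + (h/2)·(k1 + k2).
1.400000: (-1.800000, -1.000000)
  k1 = (-1.940000, -1.800000)
  predictor → (-2.362600, -1.522000)
  k2 = (-2.686908, -3.595877)
  → (-2.470902, -1.782402)
(x_1(1.69), x_2(1.69)) ≈ (-2.4709, -1.7824)

-2.4709, -1.7824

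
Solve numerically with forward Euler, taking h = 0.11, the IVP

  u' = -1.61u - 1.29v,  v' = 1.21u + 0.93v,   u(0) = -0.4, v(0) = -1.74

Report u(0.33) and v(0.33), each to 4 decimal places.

Euler on (u,v): u_{n+1} = u_n + h·u', v_{n+1} = v_n + h·v'.
0.000000: (-0.400000, -1.740000); f=(2.888600, -2.102200) → (-0.082254, -1.971242)
0.110000: (-0.082254, -1.971242); f=(2.675331, -1.932782) → (0.212032, -2.183848)
0.220000: (0.212032, -2.183848); f=(2.475792, -1.774419) → (0.484370, -2.379034)
(u(0.33), v(0.33)) ≈ (0.4844, -2.3790)

0.4844, -2.3790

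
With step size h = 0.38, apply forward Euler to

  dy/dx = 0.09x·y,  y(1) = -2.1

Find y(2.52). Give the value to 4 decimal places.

-2.5877

Euler: y_{n+1} = y_n + h·f(x_n, y_n).
x=1.000000, y=-2.100000: f=-0.189000 → y ← -2.100000 + 0.38·(-0.189000) = -2.171820
x=1.380000, y=-2.171820: f=-0.269740 → y ← -2.171820 + 0.38·(-0.269740) = -2.274321
x=1.760000, y=-2.274321: f=-0.360252 → y ← -2.274321 + 0.38·(-0.360252) = -2.411217
x=2.140000, y=-2.411217: f=-0.464400 → y ← -2.411217 + 0.38·(-0.464400) = -2.587689
y(2.52) ≈ -2.5877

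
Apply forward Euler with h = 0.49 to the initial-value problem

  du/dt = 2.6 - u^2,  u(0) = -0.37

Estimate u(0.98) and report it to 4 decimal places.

Euler: u_{n+1} = u_n + h·f(t_n, u_n).
t=0.000000, u=-0.370000: f=2.463100 → u ← -0.370000 + 0.49·2.463100 = 0.836919
t=0.490000, u=0.836919: f=1.899567 → u ← 0.836919 + 0.49·1.899567 = 1.767707
u(0.98) ≈ 1.7677

1.7677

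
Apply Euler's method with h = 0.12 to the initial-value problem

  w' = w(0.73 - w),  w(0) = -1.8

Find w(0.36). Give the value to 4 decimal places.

-4.7328

Euler: w_{n+1} = w_n + h·f(s_n, w_n).
s=0.000000, w=-1.800000: f=-4.554000 → w ← -1.800000 + 0.12·(-4.554000) = -2.346480
s=0.120000, w=-2.346480: f=-7.218899 → w ← -2.346480 + 0.12·(-7.218899) = -3.212748
s=0.240000, w=-3.212748: f=-12.667055 → w ← -3.212748 + 0.12·(-12.667055) = -4.732794
w(0.36) ≈ -4.7328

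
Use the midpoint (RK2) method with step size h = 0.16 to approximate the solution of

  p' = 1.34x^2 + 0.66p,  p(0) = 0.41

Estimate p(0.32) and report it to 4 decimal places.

Midpoint: k1 = f(x_n, p_n); k2 = f(x_n + h/2, p_n + (h/2)·k1); p_{n+1} = p_n + h·k2.
x=0.000000, p=0.410000:
  k1 = f(0.000000, 0.410000) = 0.270600
  k2 = f(0.080000, 0.431648) = 0.293464
  p ← 0.410000 + 0.16·0.293464 = 0.456954
x=0.160000, p=0.456954:
  k1 = f(0.160000, 0.456954) = 0.335894
  k2 = f(0.240000, 0.483826) = 0.396509
  p ← 0.456954 + 0.16·0.396509 = 0.520396
p(0.32) ≈ 0.5204

0.5204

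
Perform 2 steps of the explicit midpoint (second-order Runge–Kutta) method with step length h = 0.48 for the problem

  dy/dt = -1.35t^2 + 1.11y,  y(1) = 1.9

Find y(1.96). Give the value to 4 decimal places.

Midpoint: k1 = f(t_n, y_n); k2 = f(t_n + h/2, y_n + (h/2)·k1); y_{n+1} = y_n + h·k2.
t=1.000000, y=1.900000:
  k1 = f(1.000000, 1.900000) = 0.759000
  k2 = f(1.240000, 2.082160) = 0.235438
  y ← 1.900000 + 0.48·0.235438 = 2.013010
t=1.480000, y=2.013010:
  k1 = f(1.480000, 2.013010) = -0.722599
  k2 = f(1.720000, 1.839586) = -1.951899
  y ← 2.013010 + 0.48·(-1.951899) = 1.076098
y(1.96) ≈ 1.0761

1.0761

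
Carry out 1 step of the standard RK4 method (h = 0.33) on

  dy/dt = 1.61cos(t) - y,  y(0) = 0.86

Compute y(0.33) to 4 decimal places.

1.0619

RK4: k1 = f(t_n, y_n); k2 = f(t_n + h/2, y_n + (h/2)·k1); k3 = f(t_n + h/2, y_n + (h/2)·k2); k4 = f(t_n + h, y_n + h·k3); y_{n+1} = y_n + (h/6)·(k1 + 2k2 + 2k3 + k4).
t=0.000000, y=0.860000:
  k1 = f(0.000000, 0.860000) = 0.750000
  k2 = f(0.165000, 0.983750) = 0.604384
  k3 = f(0.165000, 0.959723) = 0.628410
  k4 = f(0.330000, 1.067375) = 0.455753
  y ← 0.860000 + (0.33/6)·(k1 + 2k2 + 2k3 + k4) = 1.061924
y(0.33) ≈ 1.0619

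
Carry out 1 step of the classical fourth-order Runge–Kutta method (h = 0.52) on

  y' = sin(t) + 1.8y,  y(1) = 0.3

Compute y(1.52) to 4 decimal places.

1.5581

RK4: k1 = f(t_n, y_n); k2 = f(t_n + h/2, y_n + (h/2)·k1); k3 = f(t_n + h/2, y_n + (h/2)·k2); k4 = f(t_n + h, y_n + h·k3); y_{n+1} = y_n + (h/6)·(k1 + 2k2 + 2k3 + k4).
t=1.000000, y=0.300000:
  k1 = f(1.000000, 0.300000) = 1.381471
  k2 = f(1.260000, 0.659182) = 2.138619
  k3 = f(1.260000, 0.856041) = 2.492964
  k4 = f(1.520000, 1.596341) = 3.872124
  y ← 0.300000 + (0.52/6)·(k1 + 2k2 + 2k3 + k4) = 1.558119
y(1.52) ≈ 1.5581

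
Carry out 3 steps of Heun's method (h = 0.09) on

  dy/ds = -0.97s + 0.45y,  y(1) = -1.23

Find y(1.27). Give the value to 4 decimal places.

Heun: k1 = f(s_n, y_n); k2 = f(s_n + h, y_n + h·k1); y_{n+1} = y_n + (h/2)·(k1 + k2).
s=1.000000, y=-1.230000:
  k1 = f(1.000000, -1.230000) = -1.523500
  k2 = f(1.090000, -1.367115) = -1.672502
  y ← -1.230000 + (0.09/2)·(-1.523500 + (-1.672502)) = -1.373820
s=1.090000, y=-1.373820:
  k1 = f(1.090000, -1.373820) = -1.675519
  k2 = f(1.180000, -1.524617) = -1.830678
  y ← -1.373820 + (0.09/2)·(-1.675519 + (-1.830678)) = -1.531599
s=1.180000, y=-1.531599:
  k1 = f(1.180000, -1.531599) = -1.833820
  k2 = f(1.270000, -1.696643) = -1.995389
  y ← -1.531599 + (0.09/2)·(-1.833820 + (-1.995389)) = -1.703913
y(1.27) ≈ -1.7039

-1.7039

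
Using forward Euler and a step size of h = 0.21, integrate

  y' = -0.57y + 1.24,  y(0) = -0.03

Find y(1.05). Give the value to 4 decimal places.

1.0096

Euler: y_{n+1} = y_n + h·f(x_n, y_n).
x=0.000000, y=-0.030000: f=1.257100 → y ← -0.030000 + 0.21·1.257100 = 0.233991
x=0.210000, y=0.233991: f=1.106625 → y ← 0.233991 + 0.21·1.106625 = 0.466382
x=0.420000, y=0.466382: f=0.974162 → y ← 0.466382 + 0.21·0.974162 = 0.670956
x=0.630000, y=0.670956: f=0.857555 → y ← 0.670956 + 0.21·0.857555 = 0.851043
x=0.840000, y=0.851043: f=0.754906 → y ← 0.851043 + 0.21·0.754906 = 1.009573
y(1.05) ≈ 1.0096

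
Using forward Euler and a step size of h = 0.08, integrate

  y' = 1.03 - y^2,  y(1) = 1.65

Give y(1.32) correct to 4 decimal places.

1.2756

Euler: y_{n+1} = y_n + h·f(t_n, y_n).
t=1.000000, y=1.650000: f=-1.692500 → y ← 1.650000 + 0.08·(-1.692500) = 1.514600
t=1.080000, y=1.514600: f=-1.264013 → y ← 1.514600 + 0.08·(-1.264013) = 1.413479
t=1.160000, y=1.413479: f=-0.967923 → y ← 1.413479 + 0.08·(-0.967923) = 1.336045
t=1.240000, y=1.336045: f=-0.755017 → y ← 1.336045 + 0.08·(-0.755017) = 1.275644
y(1.32) ≈ 1.2756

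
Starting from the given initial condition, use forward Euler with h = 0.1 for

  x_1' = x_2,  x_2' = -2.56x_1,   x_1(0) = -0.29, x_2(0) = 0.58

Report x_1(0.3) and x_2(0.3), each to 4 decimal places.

-0.0952, 0.7563

Euler on (x_1,x_2): x_1_{n+1} = x_1_n + h·x_1', x_2_{n+1} = x_2_n + h·x_2'.
0.000000: (-0.290000, 0.580000); f=(0.580000, 0.742400) → (-0.232000, 0.654240)
0.100000: (-0.232000, 0.654240); f=(0.654240, 0.593920) → (-0.166576, 0.713632)
0.200000: (-0.166576, 0.713632); f=(0.713632, 0.426435) → (-0.095213, 0.756275)
(x_1(0.3), x_2(0.3)) ≈ (-0.0952, 0.7563)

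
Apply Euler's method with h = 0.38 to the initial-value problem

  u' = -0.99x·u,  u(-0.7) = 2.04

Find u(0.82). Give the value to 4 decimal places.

Euler: u_{n+1} = u_n + h·f(x_n, u_n).
x=-0.700000, u=2.040000: f=1.413720 → u ← 2.040000 + 0.38·1.413720 = 2.577214
x=-0.320000, u=2.577214: f=0.816461 → u ← 2.577214 + 0.38·0.816461 = 2.887469
x=0.060000, u=2.887469: f=-0.171516 → u ← 2.887469 + 0.38·(-0.171516) = 2.822293
x=0.440000, u=2.822293: f=-1.229391 → u ← 2.822293 + 0.38·(-1.229391) = 2.355124
u(0.82) ≈ 2.3551

2.3551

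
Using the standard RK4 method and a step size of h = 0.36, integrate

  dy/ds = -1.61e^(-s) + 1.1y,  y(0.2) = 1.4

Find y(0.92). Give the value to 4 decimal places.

RK4: k1 = f(s_n, y_n); k2 = f(s_n + h/2, y_n + (h/2)·k1); k3 = f(s_n + h/2, y_n + (h/2)·k2); k4 = f(s_n + h, y_n + h·k3); y_{n+1} = y_n + (h/6)·(k1 + 2k2 + 2k3 + k4).
s=0.200000, y=1.400000:
  k1 = f(0.200000, 1.400000) = 0.221843
  k2 = f(0.380000, 1.439932) = 0.482908
  k3 = f(0.380000, 1.486923) = 0.534599
  k4 = f(0.560000, 1.592456) = 0.832055
  y ← 1.400000 + (0.36/6)·(k1 + 2k2 + 2k3 + k4) = 1.585335
s=0.560000, y=1.585335:
  k1 = f(0.560000, 1.585335) = 0.824222
  k2 = f(0.740000, 1.733695) = 1.138911
  k3 = f(0.740000, 1.790339) = 1.201219
  k4 = f(0.920000, 2.017774) = 1.577935
  y ← 1.585335 + (0.36/6)·(k1 + 2k2 + 2k3 + k4) = 2.010280
y(0.92) ≈ 2.0103

2.0103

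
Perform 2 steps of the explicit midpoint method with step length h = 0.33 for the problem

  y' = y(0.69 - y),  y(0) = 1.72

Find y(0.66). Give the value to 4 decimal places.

1.1603

Midpoint: k1 = f(t_n, y_n); k2 = f(t_n + h/2, y_n + (h/2)·k1); y_{n+1} = y_n + h·k2.
t=0.000000, y=1.720000:
  k1 = f(0.000000, 1.720000) = -1.771600
  k2 = f(0.165000, 1.427686) = -1.053184
  y ← 1.720000 + 0.33·(-1.053184) = 1.372449
t=0.330000, y=1.372449:
  k1 = f(0.330000, 1.372449) = -0.936627
  k2 = f(0.495000, 1.217906) = -0.642940
  y ← 1.372449 + 0.33·(-0.642940) = 1.160279
y(0.66) ≈ 1.1603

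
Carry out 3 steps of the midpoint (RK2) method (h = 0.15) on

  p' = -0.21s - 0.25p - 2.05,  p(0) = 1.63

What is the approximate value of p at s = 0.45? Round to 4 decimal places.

0.5637

Midpoint: k1 = f(s_n, p_n); k2 = f(s_n + h/2, p_n + (h/2)·k1); p_{n+1} = p_n + h·k2.
s=0.000000, p=1.630000:
  k1 = f(0.000000, 1.630000) = -2.457500
  k2 = f(0.075000, 1.445688) = -2.427172
  p ← 1.630000 + 0.15·(-2.427172) = 1.265924
s=0.150000, p=1.265924:
  k1 = f(0.150000, 1.265924) = -2.397981
  k2 = f(0.225000, 1.086076) = -2.368769
  p ← 1.265924 + 0.15·(-2.368769) = 0.910609
s=0.300000, p=0.910609:
  k1 = f(0.300000, 0.910609) = -2.340652
  k2 = f(0.375000, 0.735060) = -2.312515
  p ← 0.910609 + 0.15·(-2.312515) = 0.563732
p(0.45) ≈ 0.5637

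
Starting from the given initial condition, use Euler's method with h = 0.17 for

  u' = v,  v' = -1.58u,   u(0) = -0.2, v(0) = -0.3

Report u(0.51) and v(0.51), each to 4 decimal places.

Euler on (u,v): u_{n+1} = u_n + h·u', v_{n+1} = v_n + h·v'.
0.000000: (-0.200000, -0.300000); f=(-0.300000, 0.316000) → (-0.251000, -0.246280)
0.170000: (-0.251000, -0.246280); f=(-0.246280, 0.396580) → (-0.292868, -0.178861)
0.340000: (-0.292868, -0.178861); f=(-0.178861, 0.462731) → (-0.323274, -0.100197)
(u(0.51), v(0.51)) ≈ (-0.3233, -0.1002)

-0.3233, -0.1002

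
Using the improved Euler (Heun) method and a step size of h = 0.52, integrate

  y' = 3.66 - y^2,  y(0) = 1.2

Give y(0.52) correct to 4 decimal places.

Heun: k1 = f(x_n, y_n); k2 = f(x_n + h, y_n + h·k1); y_{n+1} = y_n + (h/2)·(k1 + k2).
x=0.000000, y=1.200000:
  k1 = f(0.000000, 1.200000) = 2.220000
  k2 = f(0.520000, 2.354400) = -1.883199
  y ← 1.200000 + (0.52/2)·(2.220000 + (-1.883199)) = 1.287568
y(0.52) ≈ 1.2876

1.2876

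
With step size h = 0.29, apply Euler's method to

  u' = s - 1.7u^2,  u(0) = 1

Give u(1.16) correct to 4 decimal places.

0.6420

Euler: u_{n+1} = u_n + h·f(s_n, u_n).
s=0.000000, u=1.000000: f=-1.700000 → u ← 1.000000 + 0.29·(-1.700000) = 0.507000
s=0.290000, u=0.507000: f=-0.146983 → u ← 0.507000 + 0.29·(-0.146983) = 0.464375
s=0.580000, u=0.464375: f=0.213405 → u ← 0.464375 + 0.29·0.213405 = 0.526262
s=0.870000, u=0.526262: f=0.399181 → u ← 0.526262 + 0.29·0.399181 = 0.642025
u(1.16) ≈ 0.6420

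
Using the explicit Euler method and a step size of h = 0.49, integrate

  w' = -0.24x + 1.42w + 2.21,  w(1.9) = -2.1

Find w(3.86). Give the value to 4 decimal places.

Euler: w_{n+1} = w_n + h·f(x_n, w_n).
x=1.900000, w=-2.100000: f=-1.228000 → w ← -2.100000 + 0.49·(-1.228000) = -2.701720
x=2.390000, w=-2.701720: f=-2.200042 → w ← -2.701720 + 0.49·(-2.200042) = -3.779741
x=2.880000, w=-3.779741: f=-3.848432 → w ← -3.779741 + 0.49·(-3.848432) = -5.665472
x=3.370000, w=-5.665472: f=-6.643771 → w ← -5.665472 + 0.49·(-6.643771) = -8.920920
w(3.86) ≈ -8.9209

-8.9209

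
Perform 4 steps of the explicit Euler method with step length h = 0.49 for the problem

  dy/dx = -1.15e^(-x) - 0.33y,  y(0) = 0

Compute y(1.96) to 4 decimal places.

-0.8814

Euler: y_{n+1} = y_n + h·f(x_n, y_n).
x=0.000000, y=0.000000: f=-1.150000 → y ← 0.000000 + 0.49·(-1.150000) = -0.563500
x=0.490000, y=-0.563500: f=-0.518565 → y ← -0.563500 + 0.49·(-0.518565) = -0.817597
x=0.980000, y=-0.817597: f=-0.161801 → y ← -0.817597 + 0.49·(-0.161801) = -0.896879
x=1.470000, y=-0.896879: f=0.031556 → y ← -0.896879 + 0.49·0.031556 = -0.881417
y(1.96) ≈ -0.8814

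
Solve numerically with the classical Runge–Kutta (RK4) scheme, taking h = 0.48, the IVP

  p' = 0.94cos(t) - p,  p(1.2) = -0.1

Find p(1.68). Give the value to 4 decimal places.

RK4: k1 = f(t_n, p_n); k2 = f(t_n + h/2, p_n + (h/2)·k1); k3 = f(t_n + h/2, p_n + (h/2)·k2); k4 = f(t_n + h, p_n + h·k3); p_{n+1} = p_n + (h/6)·(k1 + 2k2 + 2k3 + k4).
t=1.200000, p=-0.100000:
  k1 = f(1.200000, -0.100000) = 0.440616
  k2 = f(1.440000, 0.005748) = 0.116850
  k3 = f(1.440000, -0.071956) = 0.194554
  k4 = f(1.680000, -0.006614) = -0.095834
  p ← -0.100000 + (0.48/6)·(k1 + 2k2 + 2k3 + k4) = -0.022593
p(1.68) ≈ -0.0226

-0.0226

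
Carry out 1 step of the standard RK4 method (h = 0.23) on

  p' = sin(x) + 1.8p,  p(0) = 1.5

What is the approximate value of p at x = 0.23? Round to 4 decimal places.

RK4: k1 = f(x_n, p_n); k2 = f(x_n + h/2, p_n + (h/2)·k1); k3 = f(x_n + h/2, p_n + (h/2)·k2); k4 = f(x_n + h, p_n + h·k3); p_{n+1} = p_n + (h/6)·(k1 + 2k2 + 2k3 + k4).
x=0.000000, p=1.500000:
  k1 = f(0.000000, 1.500000) = 2.700000
  k2 = f(0.115000, 1.810500) = 3.373647
  k3 = f(0.115000, 1.887969) = 3.513092
  k4 = f(0.230000, 2.308011) = 4.382397
  p ← 1.500000 + (0.23/6)·(k1 + 2k2 + 2k3 + k4) = 2.299475
p(0.23) ≈ 2.2995

2.2995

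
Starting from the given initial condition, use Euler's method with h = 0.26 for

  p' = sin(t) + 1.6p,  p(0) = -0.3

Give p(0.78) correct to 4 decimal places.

Euler: p_{n+1} = p_n + h·f(t_n, p_n).
t=0.000000, p=-0.300000: f=-0.480000 → p ← -0.300000 + 0.26·(-0.480000) = -0.424800
t=0.260000, p=-0.424800: f=-0.422599 → p ← -0.424800 + 0.26·(-0.422599) = -0.534676
t=0.520000, p=-0.534676: f=-0.358601 → p ← -0.534676 + 0.26·(-0.358601) = -0.627912
p(0.78) ≈ -0.6279

-0.6279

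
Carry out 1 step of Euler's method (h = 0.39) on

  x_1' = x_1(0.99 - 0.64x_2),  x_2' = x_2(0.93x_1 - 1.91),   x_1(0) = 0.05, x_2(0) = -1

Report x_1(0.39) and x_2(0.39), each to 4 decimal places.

Euler on (x_1,x_2): x_1_{n+1} = x_1_n + h·x_1', x_2_{n+1} = x_2_n + h·x_2'.
0.000000: (0.050000, -1.000000); f=(0.081500, 1.863500) → (0.081785, -0.273235)
(x_1(0.39), x_2(0.39)) ≈ (0.0818, -0.2732)

0.0818, -0.2732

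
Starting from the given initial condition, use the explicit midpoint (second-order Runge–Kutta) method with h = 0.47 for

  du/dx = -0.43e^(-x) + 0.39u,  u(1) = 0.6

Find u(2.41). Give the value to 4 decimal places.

0.8678

Midpoint: k1 = f(x_n, u_n); k2 = f(x_n + h/2, u_n + (h/2)·k1); u_{n+1} = u_n + h·k2.
x=1.000000, u=0.600000:
  k1 = f(1.000000, 0.600000) = 0.075812
  k2 = f(1.235000, 0.617816) = 0.115889
  u ← 0.600000 + 0.47·0.115889 = 0.654468
x=1.470000, u=0.654468:
  k1 = f(1.470000, 0.654468) = 0.156375
  k2 = f(1.705000, 0.691216) = 0.191412
  u ← 0.654468 + 0.47·0.191412 = 0.744432
x=1.940000, u=0.744432:
  k1 = f(1.940000, 0.744432) = 0.228536
  k2 = f(2.175000, 0.798137) = 0.262422
  u ← 0.744432 + 0.47·0.262422 = 0.867770
u(2.41) ≈ 0.8678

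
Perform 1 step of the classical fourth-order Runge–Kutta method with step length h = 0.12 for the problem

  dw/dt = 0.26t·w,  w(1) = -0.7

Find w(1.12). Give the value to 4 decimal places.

-0.7235

RK4: k1 = f(t_n, w_n); k2 = f(t_n + h/2, w_n + (h/2)·k1); k3 = f(t_n + h/2, w_n + (h/2)·k2); k4 = f(t_n + h, w_n + h·k3); w_{n+1} = w_n + (h/6)·(k1 + 2k2 + 2k3 + k4).
t=1.000000, w=-0.700000:
  k1 = f(1.000000, -0.700000) = -0.182000
  k2 = f(1.060000, -0.710920) = -0.195930
  k3 = f(1.060000, -0.711756) = -0.196160
  k4 = f(1.120000, -0.723539) = -0.210695
  w ← -0.700000 + (0.12/6)·(k1 + 2k2 + 2k3 + k4) = -0.723537
w(1.12) ≈ -0.7235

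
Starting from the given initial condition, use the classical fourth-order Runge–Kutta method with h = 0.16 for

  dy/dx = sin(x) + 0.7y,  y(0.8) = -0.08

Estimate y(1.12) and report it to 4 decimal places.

0.1913

RK4: k1 = f(x_n, y_n); k2 = f(x_n + h/2, y_n + (h/2)·k1); k3 = f(x_n + h/2, y_n + (h/2)·k2); k4 = f(x_n + h, y_n + h·k3); y_{n+1} = y_n + (h/6)·(k1 + 2k2 + 2k3 + k4).
x=0.800000, y=-0.080000:
  k1 = f(0.800000, -0.080000) = 0.661356
  k2 = f(0.880000, -0.027092) = 0.751775
  k3 = f(0.880000, -0.019858) = 0.756838
  k4 = f(0.960000, 0.041094) = 0.847957
  y ← -0.080000 + (0.16/6)·(k1 + 2k2 + 2k3 + k4) = 0.040708
x=0.960000, y=0.040708:
  k1 = f(0.960000, 0.040708) = 0.847687
  k2 = f(1.040000, 0.108523) = 0.938370
  k3 = f(1.040000, 0.115777) = 0.943448
  k4 = f(1.120000, 0.191659) = 1.034262
  y ← 0.040708 + (0.16/6)·(k1 + 2k2 + 2k3 + k4) = 0.191257
y(1.12) ≈ 0.1913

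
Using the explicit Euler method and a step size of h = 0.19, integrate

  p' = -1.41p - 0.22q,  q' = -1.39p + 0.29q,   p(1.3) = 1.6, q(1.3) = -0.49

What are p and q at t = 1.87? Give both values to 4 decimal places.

0.7221, -1.6189

Euler on (p,q): p_{n+1} = p_n + h·p', q_{n+1} = q_n + h·q'.
1.300000: (1.600000, -0.490000); f=(-2.148200, -2.366100) → (1.191842, -0.939559)
1.490000: (1.191842, -0.939559); f=(-1.473794, -1.929132) → (0.911821, -1.306094)
1.680000: (0.911821, -1.306094); f=(-0.998327, -1.646199) → (0.722139, -1.618872)
(p(1.87), q(1.87)) ≈ (0.7221, -1.6189)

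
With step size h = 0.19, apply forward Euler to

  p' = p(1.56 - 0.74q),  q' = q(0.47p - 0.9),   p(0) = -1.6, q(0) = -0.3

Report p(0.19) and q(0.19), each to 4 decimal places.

Euler on (p,q): p_{n+1} = p_n + h·p', q_{n+1} = q_n + h·q'.
0.000000: (-1.600000, -0.300000); f=(-2.851200, 0.495600) → (-2.141728, -0.205836)
(p(0.19), q(0.19)) ≈ (-2.1417, -0.2058)

-2.1417, -0.2058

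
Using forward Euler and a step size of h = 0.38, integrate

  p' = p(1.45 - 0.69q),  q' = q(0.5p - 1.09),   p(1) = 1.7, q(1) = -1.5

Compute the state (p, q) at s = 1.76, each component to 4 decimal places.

Euler on (p,q): p_{n+1} = p_n + h·p', q_{n+1} = q_n + h·q'.
1.000000: (1.700000, -1.500000); f=(4.224500, 0.360000) → (3.305310, -1.363200)
1.380000: (3.305310, -1.363200); f=(7.901701, -0.767011) → (6.307956, -1.654664)
(p(1.76), q(1.76)) ≈ (6.3080, -1.6547)

6.3080, -1.6547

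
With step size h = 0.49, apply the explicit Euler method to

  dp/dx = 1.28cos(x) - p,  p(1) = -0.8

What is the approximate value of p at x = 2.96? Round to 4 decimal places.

-0.6143

Euler: p_{n+1} = p_n + h·f(x_n, p_n).
x=1.000000, p=-0.800000: f=1.491587 → p ← -0.800000 + 0.49·1.491587 = -0.069122
x=1.490000, p=-0.069122: f=0.172429 → p ← -0.069122 + 0.49·0.172429 = 0.015368
x=1.980000, p=0.015368: f=-0.524653 → p ← 0.015368 + 0.49·(-0.524653) = -0.241712
x=2.470000, p=-0.241712: f=-0.760313 → p ← -0.241712 + 0.49·(-0.760313) = -0.614265
p(2.96) ≈ -0.6143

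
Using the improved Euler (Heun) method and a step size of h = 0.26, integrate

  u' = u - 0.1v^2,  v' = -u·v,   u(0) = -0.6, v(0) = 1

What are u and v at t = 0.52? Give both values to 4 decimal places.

Heun on (u,v): k1 = f(t_n, state_n); k2 = f(t_n + h, state_n + h·k1); state_{n+1} = state_n + (h/2)·(k1 + k2).
0.000000: (-0.600000, 1.000000)
  k1 = (-0.700000, 0.600000)
  predictor → (-0.782000, 1.156000)
  k2 = (-0.915634, 0.903992)
  → (-0.810032, 1.195519)
0.260000: (-0.810032, 1.195519)
  k1 = (-0.952959, 0.968409)
  predictor → (-1.057802, 1.447305)
  k2 = (-1.267271, 1.530962)
  → (-1.098662, 1.520437)
(u(0.52), v(0.52)) ≈ (-1.0987, 1.5204)

-1.0987, 1.5204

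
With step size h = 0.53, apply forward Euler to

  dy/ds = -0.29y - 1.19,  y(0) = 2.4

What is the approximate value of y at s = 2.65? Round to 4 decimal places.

Euler: y_{n+1} = y_n + h·f(s_n, y_n).
s=0.000000, y=2.400000: f=-1.886000 → y ← 2.400000 + 0.53·(-1.886000) = 1.400420
s=0.530000, y=1.400420: f=-1.596122 → y ← 1.400420 + 0.53·(-1.596122) = 0.554475
s=1.060000, y=0.554475: f=-1.350798 → y ← 0.554475 + 0.53·(-1.350798) = -0.161447
s=1.590000, y=-0.161447: f=-1.143180 → y ← -0.161447 + 0.53·(-1.143180) = -0.767333
s=2.120000, y=-0.767333: f=-0.967473 → y ← -0.767333 + 0.53·(-0.967473) = -1.280094
y(2.65) ≈ -1.2801

-1.2801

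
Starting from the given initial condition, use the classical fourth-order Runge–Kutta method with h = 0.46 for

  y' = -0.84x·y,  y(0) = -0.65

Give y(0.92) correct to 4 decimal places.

RK4: k1 = f(x_n, y_n); k2 = f(x_n + h/2, y_n + (h/2)·k1); k3 = f(x_n + h/2, y_n + (h/2)·k2); k4 = f(x_n + h, y_n + h·k3); y_{n+1} = y_n + (h/6)·(k1 + 2k2 + 2k3 + k4).
x=0.000000, y=-0.650000:
  k1 = f(0.000000, -0.650000) = 0.000000
  k2 = f(0.230000, -0.650000) = 0.125580
  k3 = f(0.230000, -0.621117) = 0.120000
  k4 = f(0.460000, -0.594800) = 0.229831
  y ← -0.650000 + (0.46/6)·(k1 + 2k2 + 2k3 + k4) = -0.594724
x=0.460000, y=-0.594724:
  k1 = f(0.460000, -0.594724) = 0.229801
  k2 = f(0.690000, -0.541870) = 0.314068
  k3 = f(0.690000, -0.522489) = 0.302834
  k4 = f(0.920000, -0.455420) = 0.351949
  y ← -0.594724 + (0.46/6)·(k1 + 2k2 + 2k3 + k4) = -0.455532
y(0.92) ≈ -0.4555

-0.4555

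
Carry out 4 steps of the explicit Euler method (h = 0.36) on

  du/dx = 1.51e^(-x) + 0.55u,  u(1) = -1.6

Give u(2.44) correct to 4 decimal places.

-2.5671

Euler: u_{n+1} = u_n + h·f(x_n, u_n).
x=1.000000, u=-1.600000: f=-0.324502 → u ← -1.600000 + 0.36·(-0.324502) = -1.716821
x=1.360000, u=-1.716821: f=-0.556694 → u ← -1.716821 + 0.36·(-0.556694) = -1.917230
x=1.720000, u=-1.917230: f=-0.784087 → u ← -1.917230 + 0.36·(-0.784087) = -2.199502
x=2.080000, u=-2.199502: f=-1.021081 → u ← -2.199502 + 0.36·(-1.021081) = -2.567091
u(2.44) ≈ -2.5671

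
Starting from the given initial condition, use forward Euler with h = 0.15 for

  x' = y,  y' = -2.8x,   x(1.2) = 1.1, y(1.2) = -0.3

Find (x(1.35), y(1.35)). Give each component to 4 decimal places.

1.0550, -0.7620

Euler on (x,y): x_{n+1} = x_n + h·x', y_{n+1} = y_n + h·y'.
1.200000: (1.100000, -0.300000); f=(-0.300000, -3.080000) → (1.055000, -0.762000)
(x(1.35), y(1.35)) ≈ (1.0550, -0.7620)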